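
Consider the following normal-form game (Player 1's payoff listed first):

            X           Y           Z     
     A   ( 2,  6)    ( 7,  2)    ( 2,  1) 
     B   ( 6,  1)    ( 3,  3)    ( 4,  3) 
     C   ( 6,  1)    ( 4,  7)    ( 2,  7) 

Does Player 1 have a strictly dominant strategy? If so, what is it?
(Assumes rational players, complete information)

No strictly dominant strategy exists for Player 1

Work:
A strategy strictly dominates another if it gives a strictly higher payoff against every opponent action. Compare each pair of P1's strategies column-by-column:
  A vs B: [2 vs 6, 7 vs 3, 2 vs 4] → A does not strictly dominate B (column X: 2 ≤ 6)
  A vs C: [2 vs 6, 7 vs 4, 2 vs 2] → A does not strictly dominate C (column X: 2 ≤ 6)
  B vs A: [6 vs 2, 3 vs 7, 4 vs 2] → B does not strictly dominate A (column Y: 3 ≤ 7)
  B vs C: [6 vs 6, 3 vs 4, 4 vs 2] → B does not strictly dominate C (column X: 6 ≤ 6)
  C vs A: [6 vs 2, 4 vs 7, 2 vs 2] → C does not strictly dominate A (column Y: 4 ≤ 7)
  C vs B: [6 vs 6, 4 vs 3, 2 vs 4] → C does not strictly dominate B (column X: 6 ≤ 6)
No single strategy strictly dominates all others → no strictly dominant strategy.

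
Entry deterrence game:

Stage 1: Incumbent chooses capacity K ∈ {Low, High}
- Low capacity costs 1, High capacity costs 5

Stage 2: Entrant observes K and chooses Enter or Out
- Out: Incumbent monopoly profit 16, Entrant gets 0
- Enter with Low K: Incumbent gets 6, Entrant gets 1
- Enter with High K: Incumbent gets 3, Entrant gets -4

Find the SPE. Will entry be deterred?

SPE: (High, Enter|Low, Out|High); Entry deterred. Incumbent net profit = 11

Work:
After Low K: Entrant enters (1 > 0)
After High K: Entrant stays out (-4 < 0)
Incumbent: Low → 6−1=5, High → 16−5=11
Incumbent chooses High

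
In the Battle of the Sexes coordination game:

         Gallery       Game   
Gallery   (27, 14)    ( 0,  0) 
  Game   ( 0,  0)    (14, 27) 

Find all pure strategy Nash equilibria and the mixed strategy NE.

Pure NE: (Gallery, Gallery) and (Game, Game); Mixed NE: p = 0.6585, q = 0.3415

Work:
Check pure NE:
(Gallery, Gallery): (27, 14) - no unilateral deviation beneficial
(Game, Game): (14, 27) - no unilateral deviation beneficial
Mixed NE: P1 plays Gallery with p = 0.6585, P2 plays Gallery with q = 0.3415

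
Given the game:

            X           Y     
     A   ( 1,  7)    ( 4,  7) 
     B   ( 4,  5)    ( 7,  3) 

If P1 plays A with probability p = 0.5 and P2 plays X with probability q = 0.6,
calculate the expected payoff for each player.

E[P1] = 3.7, E[P2] = 5.6

Work:
E[P1] = p·q·π₁(A,X) + p·(1-q)·π₁(A,Y) + (1-p)·q·π₁(B,X) + (1-p)·(1-q)·π₁(B,Y)
= 0.5·0.6·1 + 0.5·0.4·4 + 0.5·0.6·4 + 0.5·0.4·7
= 3.7

E[P2] = 5.6 (similar calculation)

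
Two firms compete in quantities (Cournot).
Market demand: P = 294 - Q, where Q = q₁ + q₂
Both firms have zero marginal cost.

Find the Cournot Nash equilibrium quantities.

q₁* = q₂* = 98.0; P* = 98.0

Work:
Profit: π_i = P·q_i = (a - q_i - q_j)·q_i
FOC: ∂π_i/∂q_i = a - 2q_i - q_j = 0
Reaction function: q_i = (294 - q_j)/2
Symmetry: q* = 294/3 = 98.0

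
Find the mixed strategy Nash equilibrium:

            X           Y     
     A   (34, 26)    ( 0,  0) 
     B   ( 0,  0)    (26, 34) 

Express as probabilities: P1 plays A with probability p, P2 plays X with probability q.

p = 0.5667, q = 0.4333

Work:
Find probabilities that make opponent indifferent:
P2 chooses q to make P1 indifferent between A and B
P1 chooses p to make P2 indifferent between X and Y
Mixed NE: P1 plays (A: 0.5667, B: 0.4333), P2 plays (X: 0.4333, Y: 0.5667)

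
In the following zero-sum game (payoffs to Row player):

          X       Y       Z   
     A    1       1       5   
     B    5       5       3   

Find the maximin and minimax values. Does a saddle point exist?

Maximin = 3, Minimax = 5, Saddle: False

Work:
Row minimums: [1, 3] → maximin = 3
Column maximums: [5, 5, 5] → minimax = 5
No saddle point (maximin ≠ minimax). Mixed strategy needed.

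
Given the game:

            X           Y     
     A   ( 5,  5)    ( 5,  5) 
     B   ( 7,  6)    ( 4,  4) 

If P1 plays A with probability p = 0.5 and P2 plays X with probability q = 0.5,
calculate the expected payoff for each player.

E[P1] = 5.25, E[P2] = 5.0

Work:
E[P1] = p·q·π₁(A,X) + p·(1-q)·π₁(A,Y) + (1-p)·q·π₁(B,X) + (1-p)·(1-q)·π₁(B,Y)
= 0.5·0.5·5 + 0.5·0.5·5 + 0.5·0.5·7 + 0.5·0.5·4
= 5.25

E[P2] = 5.0 (similar calculation)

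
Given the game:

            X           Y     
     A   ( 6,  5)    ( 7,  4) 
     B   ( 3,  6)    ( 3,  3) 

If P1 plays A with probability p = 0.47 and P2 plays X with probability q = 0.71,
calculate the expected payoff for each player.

E[P1] = 4.5463, E[P2] = 4.9326

Work:
E[P1] = p·q·π₁(A,X) + p·(1-q)·π₁(A,Y) + (1-p)·q·π₁(B,X) + (1-p)·(1-q)·π₁(B,Y)
= 0.47·0.71·6 + 0.47·0.29·7 + 0.53·0.71·3 + 0.53·0.29·3
= 4.5463

E[P2] = 4.9326 (similar calculation)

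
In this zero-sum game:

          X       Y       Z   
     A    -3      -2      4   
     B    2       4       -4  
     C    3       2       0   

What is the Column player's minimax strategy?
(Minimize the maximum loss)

Column should play X, value = 3

Work:
Column player minimizes Row's maximum payoff:
Column X: max payoff to Row = 3
Column Y: max payoff to Row = 4
Column Z: max payoff to Row = 4
Minimum is 3, achieved by column X.
Minimax strategy: X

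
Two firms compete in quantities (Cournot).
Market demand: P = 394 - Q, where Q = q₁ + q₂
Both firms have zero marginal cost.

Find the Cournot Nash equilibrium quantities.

q₁* = q₂* = 131.33; P* = 131.33

Work:
Profit: π_i = P·q_i = (a - q_i - q_j)·q_i
FOC: ∂π_i/∂q_i = a - 2q_i - q_j = 0
Reaction function: q_i = (394 - q_j)/2
Symmetry: q* = 394/3 = 131.33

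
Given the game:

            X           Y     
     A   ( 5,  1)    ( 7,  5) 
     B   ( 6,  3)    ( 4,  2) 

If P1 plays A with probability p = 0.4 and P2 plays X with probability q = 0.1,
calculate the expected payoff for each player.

E[P1] = 5.24, E[P2] = 3.1

Work:
E[P1] = p·q·π₁(A,X) + p·(1-q)·π₁(A,Y) + (1-p)·q·π₁(B,X) + (1-p)·(1-q)·π₁(B,Y)
= 0.4·0.1·5 + 0.4·0.9·7 + 0.6·0.1·6 + 0.6·0.9·4
= 5.24

E[P2] = 3.1 (similar calculation)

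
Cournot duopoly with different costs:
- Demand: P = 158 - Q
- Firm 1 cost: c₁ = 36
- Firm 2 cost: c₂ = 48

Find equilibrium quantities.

q₁* = 44.67, q₂* = 32.67

Work:
Reaction: q₁ = (158 - 36 - q₂)/2
Reaction: q₂ = (158 - 48 - q₁)/2
Solve simultaneously:
q₁* = (158 - 2×36 + 48)/3 = 44.67
q₂* = (158 - 2×48 + 36)/3 = 32.67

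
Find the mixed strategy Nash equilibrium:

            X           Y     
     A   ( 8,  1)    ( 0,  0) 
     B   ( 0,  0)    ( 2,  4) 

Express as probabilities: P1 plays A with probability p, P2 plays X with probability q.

p = 0.8, q = 0.2

Work:
Find probabilities that make opponent indifferent:
P2 chooses q to make P1 indifferent between A and B
P1 chooses p to make P2 indifferent between X and Y
Mixed NE: P1 plays (A: 0.8, B: 0.2), P2 plays (X: 0.2, Y: 0.8)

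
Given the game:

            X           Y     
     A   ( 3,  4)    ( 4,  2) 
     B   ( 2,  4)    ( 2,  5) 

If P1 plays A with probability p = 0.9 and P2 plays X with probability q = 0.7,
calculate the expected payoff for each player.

E[P1] = 3.17, E[P2] = 3.49

Work:
E[P1] = p·q·π₁(A,X) + p·(1-q)·π₁(A,Y) + (1-p)·q·π₁(B,X) + (1-p)·(1-q)·π₁(B,Y)
= 0.9·0.7·3 + 0.9·0.3·4 + 0.1·0.7·2 + 0.1·0.3·2
= 3.17

E[P2] = 3.49 (similar calculation)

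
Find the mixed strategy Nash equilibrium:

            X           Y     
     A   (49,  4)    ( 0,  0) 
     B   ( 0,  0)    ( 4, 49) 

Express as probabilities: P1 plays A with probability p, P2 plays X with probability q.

p = 0.9245, q = 0.0755

Work:
Find probabilities that make opponent indifferent:
P2 chooses q to make P1 indifferent between A and B
P1 chooses p to make P2 indifferent between X and Y
Mixed NE: P1 plays (A: 0.9245, B: 0.0755), P2 plays (X: 0.0755, Y: 0.9245)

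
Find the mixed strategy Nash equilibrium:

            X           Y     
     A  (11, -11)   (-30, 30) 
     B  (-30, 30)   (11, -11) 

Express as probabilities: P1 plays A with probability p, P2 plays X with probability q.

p = 0.5, q = 0.5

Work:
Find probabilities that make opponent indifferent:
P2 chooses q to make P1 indifferent between A and B
P1 chooses p to make P2 indifferent between X and Y
Mixed NE: P1 plays (A: 0.5, B: 0.5), P2 plays (X: 0.5, Y: 0.5)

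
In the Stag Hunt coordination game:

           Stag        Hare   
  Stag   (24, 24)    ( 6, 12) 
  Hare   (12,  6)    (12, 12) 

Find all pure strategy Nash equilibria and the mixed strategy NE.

Pure NE: (Stag, Stag) and (Hare, Hare); Mixed NE: p = 0.3333, q = 0.3333

Work:
Check pure NE:
(Stag, Stag): (24, 24) - no unilateral deviation beneficial
(Hare, Hare): (12, 12) - no unilateral deviation beneficial
Mixed NE: P1 plays Stag with p = 0.3333, P2 plays Stag with q = 0.3333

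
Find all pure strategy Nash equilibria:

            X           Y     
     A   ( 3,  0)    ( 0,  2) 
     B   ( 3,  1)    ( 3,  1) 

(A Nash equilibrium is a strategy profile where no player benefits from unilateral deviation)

Nash equilibrium: (B, X), (B, Y)

Work:
Best responses:
  P1 vs X: payoffs [3, 3] → best response A/B (payoff 3)
  P1 vs Y: payoffs [0, 3] → best response B (payoff 3)
  P2 vs A: payoffs [0, 2] → best response Y (payoff 2)
  P2 vs B: payoffs [1, 1] → best response X/Y (payoff 1)
Mutual best responses: (B,X), (B,Y) → Nash equilibria.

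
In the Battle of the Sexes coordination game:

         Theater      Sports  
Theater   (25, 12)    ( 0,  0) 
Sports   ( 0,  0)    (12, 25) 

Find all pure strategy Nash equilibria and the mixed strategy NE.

Pure NE: (Theater, Theater) and (Sports, Sports); Mixed NE: p = 0.6757, q = 0.3243

Work:
Check pure NE:
(Theater, Theater): (25, 12) - no unilateral deviation beneficial
(Sports, Sports): (12, 25) - no unilateral deviation beneficial
Mixed NE: P1 plays Theater with p = 0.6757, P2 plays Theater with q = 0.3243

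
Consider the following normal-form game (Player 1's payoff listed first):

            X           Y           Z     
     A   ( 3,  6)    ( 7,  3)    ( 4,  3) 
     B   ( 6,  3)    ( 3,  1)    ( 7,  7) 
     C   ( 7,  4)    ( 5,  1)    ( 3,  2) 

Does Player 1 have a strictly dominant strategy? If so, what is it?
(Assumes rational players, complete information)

No strictly dominant strategy exists for Player 1

Work:
A strategy strictly dominates another if it gives a strictly higher payoff against every opponent action. Compare each pair of P1's strategies column-by-column:
  A vs B: [3 vs 6, 7 vs 3, 4 vs 7] → A does not strictly dominate B (column X: 3 ≤ 6)
  A vs C: [3 vs 7, 7 vs 5, 4 vs 3] → A does not strictly dominate C (column X: 3 ≤ 7)
  B vs A: [6 vs 3, 3 vs 7, 7 vs 4] → B does not strictly dominate A (column Y: 3 ≤ 7)
  B vs C: [6 vs 7, 3 vs 5, 7 vs 3] → B does not strictly dominate C (column X: 6 ≤ 7)
  C vs A: [7 vs 3, 5 vs 7, 3 vs 4] → C does not strictly dominate A (column Y: 5 ≤ 7)
  C vs B: [7 vs 6, 5 vs 3, 3 vs 7] → C does not strictly dominate B (column Z: 3 ≤ 7)
No single strategy strictly dominates all others → no strictly dominant strategy.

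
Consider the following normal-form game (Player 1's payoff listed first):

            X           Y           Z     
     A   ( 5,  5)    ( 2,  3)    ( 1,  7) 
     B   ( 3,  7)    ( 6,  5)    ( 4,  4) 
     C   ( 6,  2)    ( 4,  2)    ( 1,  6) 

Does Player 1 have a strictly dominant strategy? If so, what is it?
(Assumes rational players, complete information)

No strictly dominant strategy exists for Player 1

Work:
A strategy strictly dominates another if it gives a strictly higher payoff against every opponent action. Compare each pair of P1's strategies column-by-column:
  A vs B: [5 vs 3, 2 vs 6, 1 vs 4] → A does not strictly dominate B (column Y: 2 ≤ 6)
  A vs C: [5 vs 6, 2 vs 4, 1 vs 1] → A does not strictly dominate C (column X: 5 ≤ 6)
  B vs A: [3 vs 5, 6 vs 2, 4 vs 1] → B does not strictly dominate A (column X: 3 ≤ 5)
  B vs C: [3 vs 6, 6 vs 4, 4 vs 1] → B does not strictly dominate C (column X: 3 ≤ 6)
  C vs A: [6 vs 5, 4 vs 2, 1 vs 1] → C does not strictly dominate A (column Z: 1 ≤ 1)
  C vs B: [6 vs 3, 4 vs 6, 1 vs 4] → C does not strictly dominate B (column Y: 4 ≤ 6)
No single strategy strictly dominates all others → no strictly dominant strategy.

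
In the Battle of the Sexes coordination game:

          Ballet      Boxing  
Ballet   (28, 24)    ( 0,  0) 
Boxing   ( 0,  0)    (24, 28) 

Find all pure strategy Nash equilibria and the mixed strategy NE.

Pure NE: (Ballet, Ballet) and (Boxing, Boxing); Mixed NE: p = 0.5385, q = 0.4615

Work:
Check pure NE:
(Ballet, Ballet): (28, 24) - no unilateral deviation beneficial
(Boxing, Boxing): (24, 28) - no unilateral deviation beneficial
Mixed NE: P1 plays Ballet with p = 0.5385, P2 plays Ballet with q = 0.4615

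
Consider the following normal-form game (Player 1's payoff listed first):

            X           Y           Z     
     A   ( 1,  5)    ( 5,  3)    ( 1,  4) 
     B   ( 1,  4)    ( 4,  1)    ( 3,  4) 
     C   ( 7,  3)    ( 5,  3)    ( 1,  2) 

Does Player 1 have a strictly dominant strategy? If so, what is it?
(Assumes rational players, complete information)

No strictly dominant strategy exists for Player 1

Work:
A strategy strictly dominates another if it gives a strictly higher payoff against every opponent action. Compare each pair of P1's strategies column-by-column:
  A vs B: [1 vs 1, 5 vs 4, 1 vs 3] → A does not strictly dominate B (column X: 1 ≤ 1)
  A vs C: [1 vs 7, 5 vs 5, 1 vs 1] → A does not strictly dominate C (column X: 1 ≤ 7)
  B vs A: [1 vs 1, 4 vs 5, 3 vs 1] → B does not strictly dominate A (column X: 1 ≤ 1)
  B vs C: [1 vs 7, 4 vs 5, 3 vs 1] → B does not strictly dominate C (column X: 1 ≤ 7)
  C vs A: [7 vs 1, 5 vs 5, 1 vs 1] → C does not strictly dominate A (column Y: 5 ≤ 5)
  C vs B: [7 vs 1, 5 vs 4, 1 vs 3] → C does not strictly dominate B (column Z: 1 ≤ 3)
No single strategy strictly dominates all others → no strictly dominant strategy.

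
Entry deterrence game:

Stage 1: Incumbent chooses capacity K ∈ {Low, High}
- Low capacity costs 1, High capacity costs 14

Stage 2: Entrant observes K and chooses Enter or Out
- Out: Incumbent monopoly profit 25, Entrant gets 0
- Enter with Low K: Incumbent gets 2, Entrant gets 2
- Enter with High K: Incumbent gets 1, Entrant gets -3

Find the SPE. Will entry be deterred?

SPE: (High, Enter|Low, Out|High); Entry deterred. Incumbent net profit = 11

Work:
After Low K: Entrant enters (2 > 0)
After High K: Entrant stays out (-3 < 0)
Incumbent: Low → 2−1=1, High → 25−14=11
Incumbent chooses High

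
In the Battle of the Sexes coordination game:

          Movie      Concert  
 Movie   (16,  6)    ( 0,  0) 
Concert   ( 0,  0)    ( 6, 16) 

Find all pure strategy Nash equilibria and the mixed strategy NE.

Pure NE: (Movie, Movie) and (Concert, Concert); Mixed NE: p = 0.7273, q = 0.2727

Work:
Check pure NE:
(Movie, Movie): (16, 6) - no unilateral deviation beneficial
(Concert, Concert): (6, 16) - no unilateral deviation beneficial
Mixed NE: P1 plays Movie with p = 0.7273, P2 plays Movie with q = 0.2727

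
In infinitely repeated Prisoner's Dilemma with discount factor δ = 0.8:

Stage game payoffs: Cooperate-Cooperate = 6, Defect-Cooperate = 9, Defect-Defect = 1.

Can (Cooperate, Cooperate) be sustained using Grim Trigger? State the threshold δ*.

δ* = 0.375; since δ = 0.8 ≥ 0.375, cooperation can be sustained

Work:
For Grim Trigger:
Cooperate forever: 6/(1-δ)
Defect then punished: 9 + 1·δ/(1-δ)
Need: 6/(1-δ) ≥ 9 + 1·δ/(1-δ)
Solving: δ ≥ (T-R)/(T-P) = (9-6)/(9-1) = 0.375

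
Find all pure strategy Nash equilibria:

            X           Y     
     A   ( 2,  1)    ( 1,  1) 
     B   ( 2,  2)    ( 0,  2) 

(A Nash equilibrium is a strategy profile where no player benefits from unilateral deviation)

Nash equilibrium: (A, X), (A, Y), (B, X)

Work:
Best responses:
  P1 vs X: payoffs [2, 2] → best response A/B (payoff 2)
  P1 vs Y: payoffs [1, 0] → best response A (payoff 1)
  P2 vs A: payoffs [1, 1] → best response X/Y (payoff 1)
  P2 vs B: payoffs [2, 2] → best response X/Y (payoff 2)
Mutual best responses: (A,X), (A,Y), (B,X) → Nash equilibria.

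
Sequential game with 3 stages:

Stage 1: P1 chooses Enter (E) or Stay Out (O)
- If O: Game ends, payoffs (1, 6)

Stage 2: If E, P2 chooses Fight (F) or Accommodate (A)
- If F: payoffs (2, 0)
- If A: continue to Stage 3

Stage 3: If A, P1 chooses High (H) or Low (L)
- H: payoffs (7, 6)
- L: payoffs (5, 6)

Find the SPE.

SPE: (E, A, H); Outcome (7, 6)

Work:
Stage 3: P1 chooses H (7 vs 5)
Stage 2: P2: F->0, A->6 (anticipating H). Choose A
Stage 1: P1: O->1, E->7 (anticipating A, H). Choose E
SPE path: E -> A -> H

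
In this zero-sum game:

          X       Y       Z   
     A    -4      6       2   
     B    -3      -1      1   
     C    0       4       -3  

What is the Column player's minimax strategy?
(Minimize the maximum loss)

Column should play X, value = 0

Work:
Column player minimizes Row's maximum payoff:
Column X: max payoff to Row = 0
Column Y: max payoff to Row = 6
Column Z: max payoff to Row = 2
Minimum is 0, achieved by column X.
Minimax strategy: X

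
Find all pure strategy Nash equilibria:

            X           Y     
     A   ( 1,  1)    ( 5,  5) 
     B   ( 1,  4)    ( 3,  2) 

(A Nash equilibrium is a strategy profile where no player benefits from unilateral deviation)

Nash equilibrium: (A, Y), (B, X)

Work:
Best responses:
  P1 vs X: payoffs [1, 1] → best response A/B (payoff 1)
  P1 vs Y: payoffs [5, 3] → best response A (payoff 5)
  P2 vs A: payoffs [1, 5] → best response Y (payoff 5)
  P2 vs B: payoffs [4, 2] → best response X (payoff 4)
Mutual best responses: (A,Y), (B,X) → Nash equilibria.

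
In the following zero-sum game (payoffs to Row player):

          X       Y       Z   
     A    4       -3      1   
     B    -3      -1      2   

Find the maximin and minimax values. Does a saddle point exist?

Maximin = -3, Minimax = -1, Saddle: False

Work:
Row minimums: [-3, -3] → maximin = -3
Column maximums: [4, -1, 2] → minimax = -1
No saddle point (maximin ≠ minimax). Mixed strategy needed.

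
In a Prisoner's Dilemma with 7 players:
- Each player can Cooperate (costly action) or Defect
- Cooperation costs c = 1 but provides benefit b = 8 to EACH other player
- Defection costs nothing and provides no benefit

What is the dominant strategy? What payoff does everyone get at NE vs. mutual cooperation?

Dominant: Defect; NE payoff = 0; Coop payoff = 47

Work:
Defect dominates (saves cost c = 1, benefit to others is external)
NE: All defect → everyone gets 0
If all cooperate: each receives (6)×8 - 1 = 47
Social dilemma: 47 > 0 but NE gives 0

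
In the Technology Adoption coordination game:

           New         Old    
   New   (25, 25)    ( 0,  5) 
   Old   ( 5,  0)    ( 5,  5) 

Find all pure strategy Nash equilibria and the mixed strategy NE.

Pure NE: (New, New) and (Old, Old); Mixed NE: p = 0.2, q = 0.2

Work:
Check pure NE:
(New, New): (25, 25) - no unilateral deviation beneficial
(Old, Old): (5, 5) - no unilateral deviation beneficial
Mixed NE: P1 plays New with p = 0.2, P2 plays New with q = 0.2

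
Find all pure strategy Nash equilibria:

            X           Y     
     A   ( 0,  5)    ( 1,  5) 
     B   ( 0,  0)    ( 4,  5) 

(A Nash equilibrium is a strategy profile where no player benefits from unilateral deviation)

Nash equilibrium: (A, X), (B, Y)

Work:
Best responses:
  P1 vs X: payoffs [0, 0] → best response A/B (payoff 0)
  P1 vs Y: payoffs [1, 4] → best response B (payoff 4)
  P2 vs A: payoffs [5, 5] → best response X/Y (payoff 5)
  P2 vs B: payoffs [0, 5] → best response Y (payoff 5)
Mutual best responses: (A,X), (B,Y) → Nash equilibria.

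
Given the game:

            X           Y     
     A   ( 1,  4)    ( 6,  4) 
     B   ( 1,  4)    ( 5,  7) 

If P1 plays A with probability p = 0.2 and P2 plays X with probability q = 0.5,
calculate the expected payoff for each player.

E[P1] = 3.1, E[P2] = 5.2

Work:
E[P1] = p·q·π₁(A,X) + p·(1-q)·π₁(A,Y) + (1-p)·q·π₁(B,X) + (1-p)·(1-q)·π₁(B,Y)
= 0.2·0.5·1 + 0.2·0.5·6 + 0.8·0.5·1 + 0.8·0.5·5
= 3.1

E[P2] = 5.2 (similar calculation)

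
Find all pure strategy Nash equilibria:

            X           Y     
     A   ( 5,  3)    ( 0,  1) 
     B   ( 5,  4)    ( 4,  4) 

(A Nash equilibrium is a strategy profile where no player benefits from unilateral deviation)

Nash equilibrium: (A, X), (B, X), (B, Y)

Work:
Best responses:
  P1 vs X: payoffs [5, 5] → best response A/B (payoff 5)
  P1 vs Y: payoffs [0, 4] → best response B (payoff 4)
  P2 vs A: payoffs [3, 1] → best response X (payoff 3)
  P2 vs B: payoffs [4, 4] → best response X/Y (payoff 4)
Mutual best responses: (A,X), (B,X), (B,Y) → Nash equilibria.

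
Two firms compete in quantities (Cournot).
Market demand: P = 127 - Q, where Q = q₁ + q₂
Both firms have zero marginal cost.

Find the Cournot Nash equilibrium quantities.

q₁* = q₂* = 42.33; P* = 42.33

Work:
Profit: π_i = P·q_i = (a - q_i - q_j)·q_i
FOC: ∂π_i/∂q_i = a - 2q_i - q_j = 0
Reaction function: q_i = (127 - q_j)/2
Symmetry: q* = 127/3 = 42.33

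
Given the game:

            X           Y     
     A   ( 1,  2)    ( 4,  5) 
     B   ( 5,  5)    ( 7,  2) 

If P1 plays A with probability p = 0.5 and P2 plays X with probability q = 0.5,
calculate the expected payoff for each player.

E[P1] = 4.25, E[P2] = 3.5

Work:
E[P1] = p·q·π₁(A,X) + p·(1-q)·π₁(A,Y) + (1-p)·q·π₁(B,X) + (1-p)·(1-q)·π₁(B,Y)
= 0.5·0.5·1 + 0.5·0.5·4 + 0.5·0.5·5 + 0.5·0.5·7
= 4.25

E[P2] = 3.5 (similar calculation)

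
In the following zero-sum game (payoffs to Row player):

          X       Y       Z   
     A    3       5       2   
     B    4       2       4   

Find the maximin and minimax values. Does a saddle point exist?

Maximin = 2, Minimax = 4, Saddle: False

Work:
Row minimums: [2, 2] → maximin = 2
Column maximums: [4, 5, 4] → minimax = 4
No saddle point (maximin ≠ minimax). Mixed strategy needed.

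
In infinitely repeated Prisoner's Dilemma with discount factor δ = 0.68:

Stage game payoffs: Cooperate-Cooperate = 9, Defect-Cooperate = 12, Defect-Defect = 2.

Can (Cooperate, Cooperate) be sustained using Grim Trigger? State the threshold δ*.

δ* = 0.3; since δ = 0.68 ≥ 0.3, cooperation can be sustained

Work:
For Grim Trigger:
Cooperate forever: 9/(1-δ)
Defect then punished: 12 + 2·δ/(1-δ)
Need: 9/(1-δ) ≥ 12 + 2·δ/(1-δ)
Solving: δ ≥ (T-R)/(T-P) = (12-9)/(12-2) = 0.3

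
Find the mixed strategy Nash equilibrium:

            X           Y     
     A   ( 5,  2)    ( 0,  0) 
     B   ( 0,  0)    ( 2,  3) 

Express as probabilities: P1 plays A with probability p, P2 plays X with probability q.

p = 0.6, q = 0.2857

Work:
Find probabilities that make opponent indifferent:
P2 chooses q to make P1 indifferent between A and B
P1 chooses p to make P2 indifferent between X and Y
Mixed NE: P1 plays (A: 0.6, B: 0.4), P2 plays (X: 0.2857, Y: 0.7143)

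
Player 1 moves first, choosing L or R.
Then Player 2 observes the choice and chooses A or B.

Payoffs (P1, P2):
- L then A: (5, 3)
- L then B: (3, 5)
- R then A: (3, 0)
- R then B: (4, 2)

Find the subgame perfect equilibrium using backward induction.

P1 plays R, P2 plays B after L and B after R; Payoff (4, 2)

Work:
Backward induction:
After L: P2 chooses B → P1 gets 3
After R: P2 chooses B → P1 gets 4
P1 chooses R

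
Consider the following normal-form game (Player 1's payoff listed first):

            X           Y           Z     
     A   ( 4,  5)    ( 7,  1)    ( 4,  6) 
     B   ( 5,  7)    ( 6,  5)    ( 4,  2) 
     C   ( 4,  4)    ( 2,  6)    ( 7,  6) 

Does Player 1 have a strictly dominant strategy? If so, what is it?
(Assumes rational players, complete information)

No strictly dominant strategy exists for Player 1

Work:
A strategy strictly dominates another if it gives a strictly higher payoff against every opponent action. Compare each pair of P1's strategies column-by-column:
  A vs B: [4 vs 5, 7 vs 6, 4 vs 4] → A does not strictly dominate B (column X: 4 ≤ 5)
  A vs C: [4 vs 4, 7 vs 2, 4 vs 7] → A does not strictly dominate C (column X: 4 ≤ 4)
  B vs A: [5 vs 4, 6 vs 7, 4 vs 4] → B does not strictly dominate A (column Y: 6 ≤ 7)
  B vs C: [5 vs 4, 6 vs 2, 4 vs 7] → B does not strictly dominate C (column Z: 4 ≤ 7)
  C vs A: [4 vs 4, 2 vs 7, 7 vs 4] → C does not strictly dominate A (column X: 4 ≤ 4)
  C vs B: [4 vs 5, 2 vs 6, 7 vs 4] → C does not strictly dominate B (column X: 4 ≤ 5)
No single strategy strictly dominates all others → no strictly dominant strategy.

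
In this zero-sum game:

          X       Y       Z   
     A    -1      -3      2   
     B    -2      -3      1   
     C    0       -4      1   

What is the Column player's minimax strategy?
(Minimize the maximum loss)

Column should play Y, value = -3

Work:
Column player minimizes Row's maximum payoff:
Column X: max payoff to Row = 0
Column Y: max payoff to Row = -3
Column Z: max payoff to Row = 2
Minimum is -3, achieved by column Y.
Minimax strategy: Y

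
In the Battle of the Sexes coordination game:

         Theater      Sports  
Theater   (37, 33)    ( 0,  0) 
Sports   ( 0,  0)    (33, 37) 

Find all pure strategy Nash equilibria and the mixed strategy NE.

Pure NE: (Theater, Theater) and (Sports, Sports); Mixed NE: p = 0.5286, q = 0.4714

Work:
Check pure NE:
(Theater, Theater): (37, 33) - no unilateral deviation beneficial
(Sports, Sports): (33, 37) - no unilateral deviation beneficial
Mixed NE: P1 plays Theater with p = 0.5286, P2 plays Theater with q = 0.4714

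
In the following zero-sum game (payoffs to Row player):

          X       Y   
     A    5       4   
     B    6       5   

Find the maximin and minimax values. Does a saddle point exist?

Maximin = 5, Minimax = 5, Saddle: True

Work:
Row minimums: [4, 5] → maximin = 5
Column maximums: [6, 5] → minimax = 5
Saddle point exists! Game value = 5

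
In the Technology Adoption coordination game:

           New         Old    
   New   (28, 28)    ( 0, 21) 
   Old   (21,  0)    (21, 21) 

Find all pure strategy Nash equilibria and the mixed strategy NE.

Pure NE: (New, New) and (Old, Old); Mixed NE: p = 0.75, q = 0.75

Work:
Check pure NE:
(New, New): (28, 28) - no unilateral deviation beneficial
(Old, Old): (21, 21) - no unilateral deviation beneficial
Mixed NE: P1 plays New with p = 0.75, P2 plays New with q = 0.75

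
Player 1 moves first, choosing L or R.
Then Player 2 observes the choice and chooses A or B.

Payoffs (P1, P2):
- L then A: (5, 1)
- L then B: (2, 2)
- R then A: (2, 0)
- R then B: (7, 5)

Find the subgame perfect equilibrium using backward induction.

P1 plays R, P2 plays B after L and B after R; Payoff (7, 5)

Work:
Backward induction:
After L: P2 chooses B → P1 gets 2
After R: P2 chooses B → P1 gets 7
P1 chooses R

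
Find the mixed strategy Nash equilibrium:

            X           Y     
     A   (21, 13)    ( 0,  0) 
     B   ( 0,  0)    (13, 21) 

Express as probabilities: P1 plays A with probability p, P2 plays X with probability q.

p = 0.6176, q = 0.3824

Work:
Find probabilities that make opponent indifferent:
P2 chooses q to make P1 indifferent between A and B
P1 chooses p to make P2 indifferent between X and Y
Mixed NE: P1 plays (A: 0.6176, B: 0.3824), P2 plays (X: 0.3824, Y: 0.6176)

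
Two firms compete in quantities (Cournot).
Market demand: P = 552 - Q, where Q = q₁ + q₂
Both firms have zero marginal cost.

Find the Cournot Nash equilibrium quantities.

q₁* = q₂* = 184.0; P* = 184.0

Work:
Profit: π_i = P·q_i = (a - q_i - q_j)·q_i
FOC: ∂π_i/∂q_i = a - 2q_i - q_j = 0
Reaction function: q_i = (552 - q_j)/2
Symmetry: q* = 552/3 = 184.0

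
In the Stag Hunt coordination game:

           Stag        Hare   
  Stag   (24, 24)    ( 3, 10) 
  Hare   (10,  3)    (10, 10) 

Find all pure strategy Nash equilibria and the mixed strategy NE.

Pure NE: (Stag, Stag) and (Hare, Hare); Mixed NE: p = 0.3333, q = 0.3333

Work:
Check pure NE:
(Stag, Stag): (24, 24) - no unilateral deviation beneficial
(Hare, Hare): (10, 10) - no unilateral deviation beneficial
Mixed NE: P1 plays Stag with p = 0.3333, P2 plays Stag with q = 0.3333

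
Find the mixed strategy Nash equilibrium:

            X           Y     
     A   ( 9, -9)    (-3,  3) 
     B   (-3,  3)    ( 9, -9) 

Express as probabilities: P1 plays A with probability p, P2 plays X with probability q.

p = 0.5, q = 0.5

Work:
Find probabilities that make opponent indifferent:
P2 chooses q to make P1 indifferent between A and B
P1 chooses p to make P2 indifferent between X and Y
Mixed NE: P1 plays (A: 0.5, B: 0.5), P2 plays (X: 0.5, Y: 0.5)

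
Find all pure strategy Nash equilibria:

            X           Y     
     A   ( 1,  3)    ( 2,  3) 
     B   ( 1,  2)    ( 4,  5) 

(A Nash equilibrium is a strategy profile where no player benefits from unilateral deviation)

Nash equilibrium: (A, X), (B, Y)

Work:
Best responses:
  P1 vs X: payoffs [1, 1] → best response A/B (payoff 1)
  P1 vs Y: payoffs [2, 4] → best response B (payoff 4)
  P2 vs A: payoffs [3, 3] → best response X/Y (payoff 3)
  P2 vs B: payoffs [2, 5] → best response Y (payoff 5)
Mutual best responses: (A,X), (B,Y) → Nash equilibria.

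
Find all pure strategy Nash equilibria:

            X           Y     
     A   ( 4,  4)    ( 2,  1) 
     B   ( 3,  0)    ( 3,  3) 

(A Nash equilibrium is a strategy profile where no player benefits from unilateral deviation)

Nash equilibrium: (A, X), (B, Y)

Work:
Best responses:
  P1 vs X: payoffs [4, 3] → best response A (payoff 4)
  P1 vs Y: payoffs [2, 3] → best response B (payoff 3)
  P2 vs A: payoffs [4, 1] → best response X (payoff 4)
  P2 vs B: payoffs [0, 3] → best response Y (payoff 3)
Mutual best responses: (A,X), (B,Y) → Nash equilibria.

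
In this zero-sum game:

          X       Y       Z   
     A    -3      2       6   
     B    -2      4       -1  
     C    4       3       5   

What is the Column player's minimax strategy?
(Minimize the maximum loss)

Column should play X or Y (all achieve the minimum), value = 4

Work:
Column player minimizes Row's maximum payoff:
Column X: max payoff to Row = 4
Column Y: max payoff to Row = 4
Column Z: max payoff to Row = 6
Minimum is 4, achieved by columns X, Y (tied).
Each of X or Y is a minimax strategy.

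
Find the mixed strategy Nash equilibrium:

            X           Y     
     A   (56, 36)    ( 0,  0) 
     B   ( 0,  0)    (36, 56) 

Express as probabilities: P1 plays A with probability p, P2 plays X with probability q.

p = 0.6087, q = 0.3913

Work:
Find probabilities that make opponent indifferent:
P2 chooses q to make P1 indifferent between A and B
P1 chooses p to make P2 indifferent between X and Y
Mixed NE: P1 plays (A: 0.6087, B: 0.3913), P2 plays (X: 0.3913, Y: 0.6087)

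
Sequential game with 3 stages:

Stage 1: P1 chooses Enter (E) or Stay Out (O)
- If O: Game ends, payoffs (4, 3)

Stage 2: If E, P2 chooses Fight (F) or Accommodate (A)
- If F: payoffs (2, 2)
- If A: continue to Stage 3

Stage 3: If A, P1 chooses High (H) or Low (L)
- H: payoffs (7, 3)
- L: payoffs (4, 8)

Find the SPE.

SPE: (E, A, H); Outcome (7, 3)

Work:
Stage 3: P1 chooses H (7 vs 4)
Stage 2: P2: F->2, A->3 (anticipating H). Choose A
Stage 1: P1: O->4, E->7 (anticipating A, H). Choose E
SPE path: E -> A -> H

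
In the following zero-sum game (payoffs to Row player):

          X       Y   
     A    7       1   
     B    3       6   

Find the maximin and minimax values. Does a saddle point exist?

Maximin = 3, Minimax = 6, Saddle: False

Work:
Row minimums: [1, 3] → maximin = 3
Column maximums: [7, 6] → minimax = 6
No saddle point (maximin ≠ minimax). Mixed strategy needed.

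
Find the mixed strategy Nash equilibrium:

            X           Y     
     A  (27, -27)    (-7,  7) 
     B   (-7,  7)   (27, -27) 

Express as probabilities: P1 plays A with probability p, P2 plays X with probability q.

p = 0.5, q = 0.5

Work:
Find probabilities that make opponent indifferent:
P2 chooses q to make P1 indifferent between A and B
P1 chooses p to make P2 indifferent between X and Y
Mixed NE: P1 plays (A: 0.5, B: 0.5), P2 plays (X: 0.5, Y: 0.5)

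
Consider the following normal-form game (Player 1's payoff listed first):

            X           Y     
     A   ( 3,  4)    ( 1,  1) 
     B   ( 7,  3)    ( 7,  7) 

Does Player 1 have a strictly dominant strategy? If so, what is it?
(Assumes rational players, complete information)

Yes, Player 1's strictly dominant strategy is B

Work:
A strategy strictly dominates another if it gives a strictly higher payoff against every opponent action. Compare each pair of P1's strategies column-by-column:
  A vs B: [3 vs 7, 1 vs 7] → A does not strictly dominate B (column X: 3 ≤ 7)
  B vs A: [7 vs 3, 7 vs 1] → B strictly dominates A
B strictly dominates every other strategy → strictly dominant.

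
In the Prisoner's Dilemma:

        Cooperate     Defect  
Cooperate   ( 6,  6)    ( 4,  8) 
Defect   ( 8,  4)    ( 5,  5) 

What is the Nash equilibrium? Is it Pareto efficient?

(Defect, Defect) is NE; not Pareto efficient

Work:
Defect dominates Cooperate for both players:
If P2 cooperates: Defect (8) > Cooperate (6)
If P2 defects: Defect (5) > Cooperate (4)
NE: (Defect, Defect) with payoff (5, 5)
But (Cooperate, Cooperate) = (6, 6) Pareto dominates (5, 5)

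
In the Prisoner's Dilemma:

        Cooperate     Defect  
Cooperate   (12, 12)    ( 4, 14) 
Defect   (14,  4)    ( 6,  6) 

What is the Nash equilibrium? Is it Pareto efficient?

(Defect, Defect) is NE; not Pareto efficient

Work:
Defect dominates Cooperate for both players:
If P2 cooperates: Defect (14) > Cooperate (12)
If P2 defects: Defect (6) > Cooperate (4)
NE: (Defect, Defect) with payoff (6, 6)
But (Cooperate, Cooperate) = (12, 12) Pareto dominates (6, 6)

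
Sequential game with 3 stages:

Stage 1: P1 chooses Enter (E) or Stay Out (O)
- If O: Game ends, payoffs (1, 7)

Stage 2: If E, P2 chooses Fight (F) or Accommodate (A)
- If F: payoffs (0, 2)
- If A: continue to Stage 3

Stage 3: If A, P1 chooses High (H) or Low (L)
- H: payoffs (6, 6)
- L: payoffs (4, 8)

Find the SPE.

SPE: (E, A, H); Outcome (6, 6)

Work:
Stage 3: P1 chooses H (6 vs 4)
Stage 2: P2: F->2, A->6 (anticipating H). Choose A
Stage 1: P1: O->1, E->6 (anticipating A, H). Choose E
SPE path: E -> A -> H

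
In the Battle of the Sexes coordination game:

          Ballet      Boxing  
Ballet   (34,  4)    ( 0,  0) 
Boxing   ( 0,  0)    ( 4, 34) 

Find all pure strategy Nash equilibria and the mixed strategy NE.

Pure NE: (Ballet, Ballet) and (Boxing, Boxing); Mixed NE: p = 0.8947, q = 0.1053

Work:
Check pure NE:
(Ballet, Ballet): (34, 4) - no unilateral deviation beneficial
(Boxing, Boxing): (4, 34) - no unilateral deviation beneficial
Mixed NE: P1 plays Ballet with p = 0.8947, P2 plays Ballet with q = 0.1053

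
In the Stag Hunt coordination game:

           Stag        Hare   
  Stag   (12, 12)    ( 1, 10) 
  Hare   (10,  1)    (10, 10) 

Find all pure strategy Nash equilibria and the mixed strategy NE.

Pure NE: (Stag, Stag) and (Hare, Hare); Mixed NE: p = 0.8182, q = 0.8182

Work:
Check pure NE:
(Stag, Stag): (12, 12) - no unilateral deviation beneficial
(Hare, Hare): (10, 10) - no unilateral deviation beneficial
Mixed NE: P1 plays Stag with p = 0.8182, P2 plays Stag with q = 0.8182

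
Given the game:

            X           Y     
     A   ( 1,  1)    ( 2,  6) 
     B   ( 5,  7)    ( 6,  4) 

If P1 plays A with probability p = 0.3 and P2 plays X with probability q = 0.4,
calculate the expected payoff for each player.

E[P1] = 4.4, E[P2] = 4.84

Work:
E[P1] = p·q·π₁(A,X) + p·(1-q)·π₁(A,Y) + (1-p)·q·π₁(B,X) + (1-p)·(1-q)·π₁(B,Y)
= 0.3·0.4·1 + 0.3·0.6·2 + 0.7·0.4·5 + 0.7·0.6·6
= 4.4

E[P2] = 4.84 (similar calculation)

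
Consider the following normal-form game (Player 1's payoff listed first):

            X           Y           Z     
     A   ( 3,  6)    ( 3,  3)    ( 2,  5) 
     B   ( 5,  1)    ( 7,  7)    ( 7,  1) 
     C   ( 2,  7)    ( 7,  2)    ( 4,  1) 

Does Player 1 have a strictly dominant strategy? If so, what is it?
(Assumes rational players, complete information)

No strictly dominant strategy exists for Player 1

Work:
A strategy strictly dominates another if it gives a strictly higher payoff against every opponent action. Compare each pair of P1's strategies column-by-column:
  A vs B: [3 vs 5, 3 vs 7, 2 vs 7] → A does not strictly dominate B (column X: 3 ≤ 5)
  A vs C: [3 vs 2, 3 vs 7, 2 vs 4] → A does not strictly dominate C (column Y: 3 ≤ 7)
  B vs A: [5 vs 3, 7 vs 3, 7 vs 2] → B strictly dominates A
  B vs C: [5 vs 2, 7 vs 7, 7 vs 4] → B does not strictly dominate C (column Y: 7 ≤ 7)
  C vs A: [2 vs 3, 7 vs 3, 4 vs 2] → C does not strictly dominate A (column X: 2 ≤ 3)
  C vs B: [2 vs 5, 7 vs 7, 4 vs 7] → C does not strictly dominate B (column X: 2 ≤ 5)
No single strategy strictly dominates all others → no strictly dominant strategy.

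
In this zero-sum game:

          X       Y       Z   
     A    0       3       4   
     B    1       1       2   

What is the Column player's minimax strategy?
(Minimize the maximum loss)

Column should play X, value = 1

Work:
Column player minimizes Row's maximum payoff:
Column X: max payoff to Row = 1
Column Y: max payoff to Row = 3
Column Z: max payoff to Row = 4
Minimum is 1, achieved by column X.
Minimax strategy: X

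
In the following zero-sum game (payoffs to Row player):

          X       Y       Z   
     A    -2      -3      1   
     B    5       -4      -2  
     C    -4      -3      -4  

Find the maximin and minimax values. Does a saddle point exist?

Maximin = -3, Minimax = -3, Saddle: True

Work:
Row minimums: [-3, -4, -4] → maximin = -3
Column maximums: [5, -3, 1] → minimax = -3
Saddle point exists! Game value = -3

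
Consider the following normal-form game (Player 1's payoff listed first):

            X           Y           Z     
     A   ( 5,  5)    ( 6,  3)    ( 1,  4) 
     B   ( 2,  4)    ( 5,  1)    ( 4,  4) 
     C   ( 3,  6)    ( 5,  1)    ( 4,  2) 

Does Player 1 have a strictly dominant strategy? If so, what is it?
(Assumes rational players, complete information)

No strictly dominant strategy exists for Player 1

Work:
A strategy strictly dominates another if it gives a strictly higher payoff against every opponent action. Compare each pair of P1's strategies column-by-column:
  A vs B: [5 vs 2, 6 vs 5, 1 vs 4] → A does not strictly dominate B (column Z: 1 ≤ 4)
  A vs C: [5 vs 3, 6 vs 5, 1 vs 4] → A does not strictly dominate C (column Z: 1 ≤ 4)
  B vs A: [2 vs 5, 5 vs 6, 4 vs 1] → B does not strictly dominate A (column X: 2 ≤ 5)
  B vs C: [2 vs 3, 5 vs 5, 4 vs 4] → B does not strictly dominate C (column X: 2 ≤ 3)
  C vs A: [3 vs 5, 5 vs 6, 4 vs 1] → C does not strictly dominate A (column X: 3 ≤ 5)
  C vs B: [3 vs 2, 5 vs 5, 4 vs 4] → C does not strictly dominate B (column Y: 5 ≤ 5)
No single strategy strictly dominates all others → no strictly dominant strategy.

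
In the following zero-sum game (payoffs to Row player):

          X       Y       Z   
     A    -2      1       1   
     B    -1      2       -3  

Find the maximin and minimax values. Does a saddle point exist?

Maximin = -2, Minimax = -1, Saddle: False

Work:
Row minimums: [-2, -3] → maximin = -2
Column maximums: [-1, 2, 1] → minimax = -1
No saddle point (maximin ≠ minimax). Mixed strategy needed.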